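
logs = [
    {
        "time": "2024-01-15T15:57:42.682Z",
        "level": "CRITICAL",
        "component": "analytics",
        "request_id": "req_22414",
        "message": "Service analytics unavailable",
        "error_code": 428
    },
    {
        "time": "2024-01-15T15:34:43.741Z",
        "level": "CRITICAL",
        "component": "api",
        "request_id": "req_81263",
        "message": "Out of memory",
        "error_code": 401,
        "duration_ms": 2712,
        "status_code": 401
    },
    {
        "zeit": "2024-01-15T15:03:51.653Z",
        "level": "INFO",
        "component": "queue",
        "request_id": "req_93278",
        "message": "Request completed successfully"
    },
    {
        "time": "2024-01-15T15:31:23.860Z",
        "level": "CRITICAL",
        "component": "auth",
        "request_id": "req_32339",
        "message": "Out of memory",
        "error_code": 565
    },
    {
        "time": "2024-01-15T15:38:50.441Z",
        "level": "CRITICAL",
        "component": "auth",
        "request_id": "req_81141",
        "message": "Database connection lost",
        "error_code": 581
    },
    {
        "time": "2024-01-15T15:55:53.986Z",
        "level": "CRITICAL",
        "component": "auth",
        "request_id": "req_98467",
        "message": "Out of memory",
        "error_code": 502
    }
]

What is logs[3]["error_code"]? 565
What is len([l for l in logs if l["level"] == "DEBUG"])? 0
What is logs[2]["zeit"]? "2024-01-15T15:03:51.653Z"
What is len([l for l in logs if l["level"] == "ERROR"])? 0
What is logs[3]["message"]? "Out of memory"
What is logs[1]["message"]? "Out of memory"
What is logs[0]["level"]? "CRITICAL"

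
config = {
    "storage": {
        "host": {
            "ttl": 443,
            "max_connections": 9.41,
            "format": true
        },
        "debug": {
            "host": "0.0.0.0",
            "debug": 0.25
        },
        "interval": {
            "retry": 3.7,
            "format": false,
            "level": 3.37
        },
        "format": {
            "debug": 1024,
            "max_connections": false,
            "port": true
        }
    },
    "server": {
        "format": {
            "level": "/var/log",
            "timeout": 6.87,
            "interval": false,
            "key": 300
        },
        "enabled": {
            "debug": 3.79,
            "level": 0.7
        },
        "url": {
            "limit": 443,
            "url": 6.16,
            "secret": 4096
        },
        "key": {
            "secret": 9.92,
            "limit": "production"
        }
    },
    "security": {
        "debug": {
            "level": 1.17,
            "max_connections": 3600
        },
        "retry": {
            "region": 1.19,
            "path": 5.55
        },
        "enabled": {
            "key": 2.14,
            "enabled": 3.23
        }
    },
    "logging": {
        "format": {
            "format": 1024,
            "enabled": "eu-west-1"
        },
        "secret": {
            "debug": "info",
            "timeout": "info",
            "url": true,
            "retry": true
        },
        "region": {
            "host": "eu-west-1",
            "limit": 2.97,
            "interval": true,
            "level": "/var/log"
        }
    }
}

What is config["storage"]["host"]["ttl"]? 443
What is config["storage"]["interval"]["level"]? 3.37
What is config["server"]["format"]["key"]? 300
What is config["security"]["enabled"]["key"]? 2.14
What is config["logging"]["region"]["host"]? "eu-west-1"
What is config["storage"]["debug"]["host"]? "0.0.0.0"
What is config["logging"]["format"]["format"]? 1024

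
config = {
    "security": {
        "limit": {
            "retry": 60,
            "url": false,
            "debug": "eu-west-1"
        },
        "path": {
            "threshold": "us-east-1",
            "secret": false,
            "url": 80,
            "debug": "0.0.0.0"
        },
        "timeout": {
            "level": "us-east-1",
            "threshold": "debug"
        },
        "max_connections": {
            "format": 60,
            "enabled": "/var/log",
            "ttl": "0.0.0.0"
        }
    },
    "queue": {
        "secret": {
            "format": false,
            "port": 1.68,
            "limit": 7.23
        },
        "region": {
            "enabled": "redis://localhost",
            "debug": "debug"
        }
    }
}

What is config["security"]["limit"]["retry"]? 60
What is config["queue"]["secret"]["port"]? 1.68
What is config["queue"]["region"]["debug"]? "debug"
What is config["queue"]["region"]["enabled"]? "redis://localhost"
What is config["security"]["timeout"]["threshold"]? "debug"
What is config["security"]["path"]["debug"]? "0.0.0.0"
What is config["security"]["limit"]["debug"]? "eu-west-1"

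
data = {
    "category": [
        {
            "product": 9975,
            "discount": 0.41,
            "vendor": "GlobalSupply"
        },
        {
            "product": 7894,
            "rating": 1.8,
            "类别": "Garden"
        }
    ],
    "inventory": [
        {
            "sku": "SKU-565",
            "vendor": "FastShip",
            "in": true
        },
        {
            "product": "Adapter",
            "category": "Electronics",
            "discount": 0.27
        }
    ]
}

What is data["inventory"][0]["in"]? True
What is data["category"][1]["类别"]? "Garden"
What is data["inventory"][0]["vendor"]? "FastShip"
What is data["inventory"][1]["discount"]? 0.27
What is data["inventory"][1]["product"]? "Adapter"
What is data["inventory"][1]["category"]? "Electronics"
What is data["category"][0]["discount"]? 0.41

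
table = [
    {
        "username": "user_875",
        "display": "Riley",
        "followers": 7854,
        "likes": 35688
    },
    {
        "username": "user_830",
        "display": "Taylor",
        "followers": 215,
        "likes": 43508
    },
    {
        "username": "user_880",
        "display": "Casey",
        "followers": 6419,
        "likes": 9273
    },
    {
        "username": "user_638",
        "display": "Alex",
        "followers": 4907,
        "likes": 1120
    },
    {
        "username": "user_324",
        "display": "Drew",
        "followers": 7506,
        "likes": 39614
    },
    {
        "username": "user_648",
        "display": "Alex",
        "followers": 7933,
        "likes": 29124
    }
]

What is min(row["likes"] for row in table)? 1120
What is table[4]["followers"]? 7506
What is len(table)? 6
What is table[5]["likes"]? 29124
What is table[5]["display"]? "Alex"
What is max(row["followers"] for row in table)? 7933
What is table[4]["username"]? "user_324"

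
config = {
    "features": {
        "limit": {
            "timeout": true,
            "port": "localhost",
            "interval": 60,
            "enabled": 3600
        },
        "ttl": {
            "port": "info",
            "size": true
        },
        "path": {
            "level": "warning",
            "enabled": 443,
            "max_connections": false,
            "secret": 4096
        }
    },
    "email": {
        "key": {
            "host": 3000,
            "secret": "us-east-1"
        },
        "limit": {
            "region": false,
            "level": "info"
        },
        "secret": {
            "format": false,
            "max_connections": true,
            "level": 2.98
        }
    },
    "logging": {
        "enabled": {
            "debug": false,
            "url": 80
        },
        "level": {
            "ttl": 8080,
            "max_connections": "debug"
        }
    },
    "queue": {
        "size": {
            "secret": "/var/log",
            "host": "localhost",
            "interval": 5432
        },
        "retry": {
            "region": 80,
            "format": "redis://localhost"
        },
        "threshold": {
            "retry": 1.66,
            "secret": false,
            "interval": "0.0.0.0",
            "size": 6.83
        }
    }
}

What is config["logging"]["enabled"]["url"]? 80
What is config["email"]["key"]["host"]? 3000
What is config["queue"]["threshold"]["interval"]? "0.0.0.0"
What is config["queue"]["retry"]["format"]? "redis://localhost"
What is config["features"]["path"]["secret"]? 4096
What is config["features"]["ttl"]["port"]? "info"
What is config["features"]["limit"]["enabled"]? 3600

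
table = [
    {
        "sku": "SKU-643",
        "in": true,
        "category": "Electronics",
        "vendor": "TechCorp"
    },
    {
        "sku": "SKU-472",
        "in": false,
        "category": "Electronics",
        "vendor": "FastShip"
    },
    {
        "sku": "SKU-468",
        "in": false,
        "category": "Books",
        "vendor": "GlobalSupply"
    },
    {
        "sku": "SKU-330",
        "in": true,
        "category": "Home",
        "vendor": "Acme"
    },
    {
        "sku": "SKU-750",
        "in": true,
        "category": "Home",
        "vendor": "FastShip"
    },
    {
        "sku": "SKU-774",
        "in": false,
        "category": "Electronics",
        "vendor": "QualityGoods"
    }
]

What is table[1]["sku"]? "SKU-472"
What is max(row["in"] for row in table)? True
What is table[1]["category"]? "Electronics"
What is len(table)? 6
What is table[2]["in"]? False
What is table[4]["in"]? True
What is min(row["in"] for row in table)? False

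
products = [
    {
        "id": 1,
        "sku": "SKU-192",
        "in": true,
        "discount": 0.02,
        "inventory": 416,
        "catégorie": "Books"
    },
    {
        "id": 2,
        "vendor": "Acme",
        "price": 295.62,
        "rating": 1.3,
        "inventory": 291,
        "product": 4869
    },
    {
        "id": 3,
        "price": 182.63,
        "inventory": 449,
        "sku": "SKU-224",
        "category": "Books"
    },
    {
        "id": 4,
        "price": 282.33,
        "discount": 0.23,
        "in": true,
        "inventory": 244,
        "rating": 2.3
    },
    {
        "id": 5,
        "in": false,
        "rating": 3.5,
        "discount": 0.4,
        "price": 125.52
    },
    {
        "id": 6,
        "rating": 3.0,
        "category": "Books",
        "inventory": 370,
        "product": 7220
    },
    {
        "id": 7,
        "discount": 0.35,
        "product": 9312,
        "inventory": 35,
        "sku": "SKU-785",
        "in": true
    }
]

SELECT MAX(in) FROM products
True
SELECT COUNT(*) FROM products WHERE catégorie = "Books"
1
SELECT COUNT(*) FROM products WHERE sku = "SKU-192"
1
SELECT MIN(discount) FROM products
0.02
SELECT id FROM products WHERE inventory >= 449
[3]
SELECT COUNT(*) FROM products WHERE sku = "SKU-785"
1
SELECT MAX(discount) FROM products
0.4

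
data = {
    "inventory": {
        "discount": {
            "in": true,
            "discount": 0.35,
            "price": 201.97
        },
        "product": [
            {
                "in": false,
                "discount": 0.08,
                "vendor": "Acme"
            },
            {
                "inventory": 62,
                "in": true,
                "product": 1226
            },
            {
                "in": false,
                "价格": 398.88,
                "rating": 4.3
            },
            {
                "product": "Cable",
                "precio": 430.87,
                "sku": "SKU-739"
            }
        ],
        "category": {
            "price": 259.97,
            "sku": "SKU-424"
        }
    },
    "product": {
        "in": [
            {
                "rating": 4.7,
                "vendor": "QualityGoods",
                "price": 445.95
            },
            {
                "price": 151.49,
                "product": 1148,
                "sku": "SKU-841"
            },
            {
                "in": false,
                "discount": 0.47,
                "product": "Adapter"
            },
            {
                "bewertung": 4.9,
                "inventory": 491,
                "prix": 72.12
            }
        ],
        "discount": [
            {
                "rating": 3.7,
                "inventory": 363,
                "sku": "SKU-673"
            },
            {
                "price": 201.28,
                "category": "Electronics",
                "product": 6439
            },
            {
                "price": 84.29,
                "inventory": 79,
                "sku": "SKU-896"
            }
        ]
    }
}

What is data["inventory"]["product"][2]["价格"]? 398.88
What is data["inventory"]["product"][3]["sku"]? "SKU-739"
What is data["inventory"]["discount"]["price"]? 201.97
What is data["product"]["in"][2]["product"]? "Adapter"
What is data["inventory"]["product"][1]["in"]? True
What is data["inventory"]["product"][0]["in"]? False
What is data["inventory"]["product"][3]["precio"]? 430.87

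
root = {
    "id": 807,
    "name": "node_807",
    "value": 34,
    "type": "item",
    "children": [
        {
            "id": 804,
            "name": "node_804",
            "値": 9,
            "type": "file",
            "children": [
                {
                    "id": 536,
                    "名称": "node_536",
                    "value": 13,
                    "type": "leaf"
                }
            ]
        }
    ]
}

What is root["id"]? 807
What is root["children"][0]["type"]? "file"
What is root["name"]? "node_807"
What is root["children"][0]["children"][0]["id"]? 536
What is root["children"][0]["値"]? 9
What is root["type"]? "item"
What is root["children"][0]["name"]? "node_804"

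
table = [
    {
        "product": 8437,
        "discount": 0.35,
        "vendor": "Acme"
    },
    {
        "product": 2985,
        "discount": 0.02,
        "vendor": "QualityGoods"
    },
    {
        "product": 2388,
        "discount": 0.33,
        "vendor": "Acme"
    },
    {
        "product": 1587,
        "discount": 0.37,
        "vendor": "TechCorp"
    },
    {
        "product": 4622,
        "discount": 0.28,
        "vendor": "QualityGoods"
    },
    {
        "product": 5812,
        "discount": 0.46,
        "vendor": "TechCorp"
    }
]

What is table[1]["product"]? 2985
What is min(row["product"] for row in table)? 1587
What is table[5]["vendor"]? "TechCorp"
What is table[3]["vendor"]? "TechCorp"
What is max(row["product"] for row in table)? 8437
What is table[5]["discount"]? 0.46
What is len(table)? 6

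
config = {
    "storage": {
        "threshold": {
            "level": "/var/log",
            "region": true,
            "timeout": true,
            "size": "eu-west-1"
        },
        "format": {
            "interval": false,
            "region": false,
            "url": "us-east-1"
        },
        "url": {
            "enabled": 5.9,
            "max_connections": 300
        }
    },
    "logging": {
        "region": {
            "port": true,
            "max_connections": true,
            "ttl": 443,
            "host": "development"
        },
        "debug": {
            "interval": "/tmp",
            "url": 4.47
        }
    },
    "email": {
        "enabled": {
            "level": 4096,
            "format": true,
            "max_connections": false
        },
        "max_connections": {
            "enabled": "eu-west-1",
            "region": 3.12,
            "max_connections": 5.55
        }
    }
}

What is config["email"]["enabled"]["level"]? 4096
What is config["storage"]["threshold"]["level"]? "/var/log"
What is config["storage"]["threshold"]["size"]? "eu-west-1"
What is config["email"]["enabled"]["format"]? True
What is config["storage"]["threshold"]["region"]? True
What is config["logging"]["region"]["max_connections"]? True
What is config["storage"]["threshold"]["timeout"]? True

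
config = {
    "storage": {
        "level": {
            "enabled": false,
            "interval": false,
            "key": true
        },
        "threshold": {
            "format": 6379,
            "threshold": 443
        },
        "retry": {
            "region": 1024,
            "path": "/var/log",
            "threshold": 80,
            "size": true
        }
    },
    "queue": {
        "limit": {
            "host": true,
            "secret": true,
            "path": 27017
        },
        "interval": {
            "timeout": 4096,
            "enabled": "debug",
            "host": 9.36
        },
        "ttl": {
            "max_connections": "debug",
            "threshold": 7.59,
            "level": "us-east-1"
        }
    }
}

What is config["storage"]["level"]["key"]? True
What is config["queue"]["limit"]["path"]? 27017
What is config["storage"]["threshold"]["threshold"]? 443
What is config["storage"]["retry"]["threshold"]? 80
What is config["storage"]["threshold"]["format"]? 6379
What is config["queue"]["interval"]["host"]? 9.36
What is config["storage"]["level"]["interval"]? False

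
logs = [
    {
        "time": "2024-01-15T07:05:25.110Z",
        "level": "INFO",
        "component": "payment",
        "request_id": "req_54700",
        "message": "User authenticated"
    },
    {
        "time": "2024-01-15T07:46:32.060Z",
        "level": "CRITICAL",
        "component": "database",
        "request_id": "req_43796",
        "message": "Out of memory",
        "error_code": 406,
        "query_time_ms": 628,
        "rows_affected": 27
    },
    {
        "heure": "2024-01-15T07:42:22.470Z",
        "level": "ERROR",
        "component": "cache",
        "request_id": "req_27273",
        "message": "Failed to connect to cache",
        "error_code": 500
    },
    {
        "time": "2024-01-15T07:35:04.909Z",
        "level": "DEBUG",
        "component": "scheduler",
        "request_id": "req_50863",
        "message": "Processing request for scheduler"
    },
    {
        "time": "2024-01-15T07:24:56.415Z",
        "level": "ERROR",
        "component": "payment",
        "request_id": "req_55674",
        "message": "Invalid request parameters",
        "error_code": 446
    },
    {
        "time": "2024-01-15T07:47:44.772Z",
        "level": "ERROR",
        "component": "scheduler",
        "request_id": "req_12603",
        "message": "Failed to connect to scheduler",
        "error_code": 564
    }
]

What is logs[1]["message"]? "Out of memory"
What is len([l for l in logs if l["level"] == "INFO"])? 1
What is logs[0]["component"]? "payment"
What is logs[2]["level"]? "ERROR"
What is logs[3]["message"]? "Processing request for scheduler"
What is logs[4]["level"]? "ERROR"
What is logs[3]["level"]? "DEBUG"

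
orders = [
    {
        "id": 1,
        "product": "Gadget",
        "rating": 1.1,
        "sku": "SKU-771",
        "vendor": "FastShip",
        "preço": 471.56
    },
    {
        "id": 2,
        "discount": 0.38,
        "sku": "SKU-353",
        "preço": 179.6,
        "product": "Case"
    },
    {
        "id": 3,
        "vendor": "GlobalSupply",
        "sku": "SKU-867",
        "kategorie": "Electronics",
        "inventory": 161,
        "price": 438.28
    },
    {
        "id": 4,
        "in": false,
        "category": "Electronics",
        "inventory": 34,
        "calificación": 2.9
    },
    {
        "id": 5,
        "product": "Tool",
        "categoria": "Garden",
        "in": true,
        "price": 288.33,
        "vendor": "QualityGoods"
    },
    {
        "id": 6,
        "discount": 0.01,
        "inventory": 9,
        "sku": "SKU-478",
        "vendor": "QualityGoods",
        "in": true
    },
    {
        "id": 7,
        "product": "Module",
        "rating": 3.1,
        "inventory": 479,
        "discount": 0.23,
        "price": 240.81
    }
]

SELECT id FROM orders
[1, 2, 3, 4, 5, 6, 7]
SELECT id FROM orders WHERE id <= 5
[1, 2, 3, 4, 5]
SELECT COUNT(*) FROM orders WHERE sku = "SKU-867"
1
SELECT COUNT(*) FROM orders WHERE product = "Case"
1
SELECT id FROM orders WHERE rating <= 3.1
[1, 7]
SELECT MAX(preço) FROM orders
471.56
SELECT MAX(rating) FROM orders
3.1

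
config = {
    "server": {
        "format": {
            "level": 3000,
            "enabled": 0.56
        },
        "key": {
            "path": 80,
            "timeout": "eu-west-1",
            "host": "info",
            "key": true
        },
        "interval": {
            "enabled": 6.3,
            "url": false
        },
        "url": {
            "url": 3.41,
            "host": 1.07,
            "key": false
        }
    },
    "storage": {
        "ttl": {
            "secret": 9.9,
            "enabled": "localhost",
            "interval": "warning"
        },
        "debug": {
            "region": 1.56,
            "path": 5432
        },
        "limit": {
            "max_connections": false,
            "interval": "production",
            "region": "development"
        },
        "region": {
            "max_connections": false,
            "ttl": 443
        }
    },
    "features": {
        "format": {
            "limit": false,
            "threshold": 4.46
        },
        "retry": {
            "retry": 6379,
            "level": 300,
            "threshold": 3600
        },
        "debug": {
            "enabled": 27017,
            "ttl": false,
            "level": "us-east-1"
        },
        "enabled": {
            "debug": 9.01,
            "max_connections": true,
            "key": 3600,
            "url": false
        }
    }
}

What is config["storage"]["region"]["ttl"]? 443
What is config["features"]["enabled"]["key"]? 3600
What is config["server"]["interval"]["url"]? False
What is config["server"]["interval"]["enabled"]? 6.3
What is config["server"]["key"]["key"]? True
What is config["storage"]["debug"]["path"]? 5432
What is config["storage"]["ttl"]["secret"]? 9.9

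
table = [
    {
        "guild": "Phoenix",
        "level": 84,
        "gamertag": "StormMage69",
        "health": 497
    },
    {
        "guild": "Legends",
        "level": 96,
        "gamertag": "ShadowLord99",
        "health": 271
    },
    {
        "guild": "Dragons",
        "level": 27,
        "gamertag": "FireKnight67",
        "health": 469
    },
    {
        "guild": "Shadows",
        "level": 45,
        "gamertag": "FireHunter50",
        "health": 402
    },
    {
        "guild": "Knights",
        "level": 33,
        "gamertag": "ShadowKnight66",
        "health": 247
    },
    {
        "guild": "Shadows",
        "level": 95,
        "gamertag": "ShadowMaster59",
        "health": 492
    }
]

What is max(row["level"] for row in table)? 96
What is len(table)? 6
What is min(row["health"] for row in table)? 247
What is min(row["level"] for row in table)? 27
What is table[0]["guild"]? "Phoenix"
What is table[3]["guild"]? "Shadows"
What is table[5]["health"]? 492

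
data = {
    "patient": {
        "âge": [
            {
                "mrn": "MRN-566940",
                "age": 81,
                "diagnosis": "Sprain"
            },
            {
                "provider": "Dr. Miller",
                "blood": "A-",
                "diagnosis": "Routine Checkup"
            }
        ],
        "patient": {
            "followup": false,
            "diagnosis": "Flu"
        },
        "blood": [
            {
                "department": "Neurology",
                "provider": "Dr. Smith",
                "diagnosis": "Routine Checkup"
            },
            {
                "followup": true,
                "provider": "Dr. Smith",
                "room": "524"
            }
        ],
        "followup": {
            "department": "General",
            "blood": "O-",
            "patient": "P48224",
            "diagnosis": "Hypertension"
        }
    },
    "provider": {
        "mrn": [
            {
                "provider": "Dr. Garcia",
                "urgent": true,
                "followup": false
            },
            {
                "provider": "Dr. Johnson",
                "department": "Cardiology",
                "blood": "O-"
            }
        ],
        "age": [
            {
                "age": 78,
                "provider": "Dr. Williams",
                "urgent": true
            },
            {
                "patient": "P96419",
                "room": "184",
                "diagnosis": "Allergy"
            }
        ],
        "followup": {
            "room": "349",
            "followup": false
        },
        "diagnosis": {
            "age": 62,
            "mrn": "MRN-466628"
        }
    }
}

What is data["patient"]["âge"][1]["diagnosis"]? "Routine Checkup"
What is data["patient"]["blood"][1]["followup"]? True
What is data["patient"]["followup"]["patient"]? "P48224"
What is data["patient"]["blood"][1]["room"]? "524"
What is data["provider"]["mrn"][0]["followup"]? False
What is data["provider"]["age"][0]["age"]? 78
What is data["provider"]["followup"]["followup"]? False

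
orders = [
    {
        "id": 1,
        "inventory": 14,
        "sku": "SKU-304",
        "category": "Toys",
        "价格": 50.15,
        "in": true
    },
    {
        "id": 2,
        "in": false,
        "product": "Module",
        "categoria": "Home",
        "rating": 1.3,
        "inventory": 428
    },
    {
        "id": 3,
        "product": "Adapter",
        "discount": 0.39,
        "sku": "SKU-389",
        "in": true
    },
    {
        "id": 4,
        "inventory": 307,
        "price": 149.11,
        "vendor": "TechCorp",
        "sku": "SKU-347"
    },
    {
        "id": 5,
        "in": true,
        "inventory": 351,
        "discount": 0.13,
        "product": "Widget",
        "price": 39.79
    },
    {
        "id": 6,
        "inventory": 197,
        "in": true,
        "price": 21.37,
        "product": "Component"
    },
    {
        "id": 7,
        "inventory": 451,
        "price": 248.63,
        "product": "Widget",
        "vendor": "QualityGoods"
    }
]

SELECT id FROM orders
[1, 2, 3, 4, 5, 6, 7]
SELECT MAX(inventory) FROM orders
451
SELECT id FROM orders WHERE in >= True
[1, 3, 5, 6]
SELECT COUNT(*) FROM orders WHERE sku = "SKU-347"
1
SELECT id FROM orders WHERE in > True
[]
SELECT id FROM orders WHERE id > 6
[7]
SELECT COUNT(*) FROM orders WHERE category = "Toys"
1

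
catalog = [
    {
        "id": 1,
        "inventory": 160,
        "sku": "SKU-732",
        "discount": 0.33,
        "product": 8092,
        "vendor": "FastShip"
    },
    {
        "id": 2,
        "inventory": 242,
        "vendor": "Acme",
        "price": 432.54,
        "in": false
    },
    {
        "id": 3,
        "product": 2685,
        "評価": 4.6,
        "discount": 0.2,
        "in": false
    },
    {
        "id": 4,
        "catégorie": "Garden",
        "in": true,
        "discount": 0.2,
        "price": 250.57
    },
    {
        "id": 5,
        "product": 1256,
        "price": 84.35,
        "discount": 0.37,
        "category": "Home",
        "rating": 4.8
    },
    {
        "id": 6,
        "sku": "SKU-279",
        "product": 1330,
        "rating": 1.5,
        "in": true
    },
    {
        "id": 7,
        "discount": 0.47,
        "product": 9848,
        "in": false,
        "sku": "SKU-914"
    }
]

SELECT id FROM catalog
[1, 2, 3, 4, 5, 6, 7]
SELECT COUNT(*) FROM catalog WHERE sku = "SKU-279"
1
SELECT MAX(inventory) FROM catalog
242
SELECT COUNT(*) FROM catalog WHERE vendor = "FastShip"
1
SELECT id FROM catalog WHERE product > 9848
[]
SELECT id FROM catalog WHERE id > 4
[5, 6, 7]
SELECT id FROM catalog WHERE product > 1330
[1, 3, 7]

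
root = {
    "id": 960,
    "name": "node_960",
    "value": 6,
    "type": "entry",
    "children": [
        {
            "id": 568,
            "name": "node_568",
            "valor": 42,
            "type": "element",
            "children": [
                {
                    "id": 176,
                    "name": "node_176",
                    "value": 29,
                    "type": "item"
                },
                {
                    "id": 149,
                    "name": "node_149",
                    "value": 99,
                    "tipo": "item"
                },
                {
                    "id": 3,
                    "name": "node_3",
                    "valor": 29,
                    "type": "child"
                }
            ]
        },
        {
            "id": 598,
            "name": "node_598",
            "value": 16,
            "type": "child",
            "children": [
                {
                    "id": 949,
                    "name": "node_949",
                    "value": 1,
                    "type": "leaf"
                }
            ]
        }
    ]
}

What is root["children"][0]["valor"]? 42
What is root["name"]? "node_960"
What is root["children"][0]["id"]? 568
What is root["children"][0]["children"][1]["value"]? 99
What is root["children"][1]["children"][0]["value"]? 1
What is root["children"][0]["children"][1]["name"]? "node_149"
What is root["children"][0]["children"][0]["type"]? "item"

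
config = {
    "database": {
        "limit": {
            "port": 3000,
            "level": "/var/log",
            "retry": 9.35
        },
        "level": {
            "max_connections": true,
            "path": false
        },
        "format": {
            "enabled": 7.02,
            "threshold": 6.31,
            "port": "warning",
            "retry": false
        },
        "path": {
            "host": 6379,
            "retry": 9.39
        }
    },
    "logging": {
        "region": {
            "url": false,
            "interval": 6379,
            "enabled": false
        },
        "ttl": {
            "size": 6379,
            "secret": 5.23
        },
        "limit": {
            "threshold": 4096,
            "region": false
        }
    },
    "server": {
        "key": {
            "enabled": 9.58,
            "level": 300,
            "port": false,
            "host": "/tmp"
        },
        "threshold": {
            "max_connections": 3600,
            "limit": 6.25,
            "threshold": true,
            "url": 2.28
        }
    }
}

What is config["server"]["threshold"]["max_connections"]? 3600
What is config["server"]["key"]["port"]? False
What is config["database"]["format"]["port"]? "warning"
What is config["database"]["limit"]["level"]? "/var/log"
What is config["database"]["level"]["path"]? False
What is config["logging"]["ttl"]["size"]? 6379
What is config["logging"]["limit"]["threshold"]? 4096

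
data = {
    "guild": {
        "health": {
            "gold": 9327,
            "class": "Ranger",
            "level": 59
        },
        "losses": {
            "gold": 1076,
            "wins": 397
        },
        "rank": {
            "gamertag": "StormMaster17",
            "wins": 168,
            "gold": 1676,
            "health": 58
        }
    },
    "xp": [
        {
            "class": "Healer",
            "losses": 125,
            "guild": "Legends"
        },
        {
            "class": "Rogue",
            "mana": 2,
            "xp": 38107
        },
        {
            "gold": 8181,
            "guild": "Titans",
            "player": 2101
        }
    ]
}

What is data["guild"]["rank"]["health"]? 58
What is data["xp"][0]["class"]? "Healer"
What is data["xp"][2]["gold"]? 8181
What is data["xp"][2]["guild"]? "Titans"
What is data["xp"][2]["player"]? 2101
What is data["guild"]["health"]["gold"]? 9327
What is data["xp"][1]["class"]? "Rogue"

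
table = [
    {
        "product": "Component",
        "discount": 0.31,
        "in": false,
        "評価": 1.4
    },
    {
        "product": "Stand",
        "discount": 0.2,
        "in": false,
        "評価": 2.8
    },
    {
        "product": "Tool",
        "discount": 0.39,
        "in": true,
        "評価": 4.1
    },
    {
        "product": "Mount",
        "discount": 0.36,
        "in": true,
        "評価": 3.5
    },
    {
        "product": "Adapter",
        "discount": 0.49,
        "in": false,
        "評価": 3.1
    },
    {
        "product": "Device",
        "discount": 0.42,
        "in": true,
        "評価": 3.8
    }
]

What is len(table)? 6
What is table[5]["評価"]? 3.8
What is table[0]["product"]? "Component"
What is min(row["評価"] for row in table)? 1.4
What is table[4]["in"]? False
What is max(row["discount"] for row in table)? 0.49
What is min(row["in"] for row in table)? False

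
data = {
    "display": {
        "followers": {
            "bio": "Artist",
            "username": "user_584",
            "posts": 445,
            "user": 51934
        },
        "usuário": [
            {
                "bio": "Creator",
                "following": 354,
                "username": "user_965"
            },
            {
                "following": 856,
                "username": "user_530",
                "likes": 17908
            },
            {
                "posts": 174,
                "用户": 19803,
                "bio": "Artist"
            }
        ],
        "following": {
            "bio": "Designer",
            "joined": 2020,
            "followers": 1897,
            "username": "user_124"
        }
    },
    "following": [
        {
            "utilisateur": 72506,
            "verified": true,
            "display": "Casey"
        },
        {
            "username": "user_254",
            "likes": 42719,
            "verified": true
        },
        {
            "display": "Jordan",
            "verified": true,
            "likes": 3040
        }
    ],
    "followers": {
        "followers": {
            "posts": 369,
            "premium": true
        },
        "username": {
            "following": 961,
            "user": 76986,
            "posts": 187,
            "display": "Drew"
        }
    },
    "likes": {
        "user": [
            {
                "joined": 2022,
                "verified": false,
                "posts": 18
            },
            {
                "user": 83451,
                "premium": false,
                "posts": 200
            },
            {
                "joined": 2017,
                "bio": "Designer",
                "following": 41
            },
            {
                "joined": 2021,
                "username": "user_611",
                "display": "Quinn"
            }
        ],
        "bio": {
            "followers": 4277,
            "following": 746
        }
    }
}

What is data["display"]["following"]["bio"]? "Designer"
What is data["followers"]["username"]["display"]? "Drew"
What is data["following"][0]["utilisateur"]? 72506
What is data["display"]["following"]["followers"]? 1897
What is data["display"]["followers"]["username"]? "user_584"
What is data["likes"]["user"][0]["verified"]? False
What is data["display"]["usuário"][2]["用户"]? 19803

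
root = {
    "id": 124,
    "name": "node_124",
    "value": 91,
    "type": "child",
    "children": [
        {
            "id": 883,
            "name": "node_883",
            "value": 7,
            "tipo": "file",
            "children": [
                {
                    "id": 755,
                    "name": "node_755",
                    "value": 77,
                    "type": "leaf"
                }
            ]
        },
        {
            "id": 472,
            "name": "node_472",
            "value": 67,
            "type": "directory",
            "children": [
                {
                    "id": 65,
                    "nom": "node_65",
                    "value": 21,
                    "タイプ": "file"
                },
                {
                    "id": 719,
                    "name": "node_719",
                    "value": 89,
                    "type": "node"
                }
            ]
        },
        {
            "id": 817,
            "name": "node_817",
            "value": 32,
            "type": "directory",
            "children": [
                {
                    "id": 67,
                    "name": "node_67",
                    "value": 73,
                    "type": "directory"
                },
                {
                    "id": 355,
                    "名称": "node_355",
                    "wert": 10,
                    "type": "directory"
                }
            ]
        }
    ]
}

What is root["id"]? 124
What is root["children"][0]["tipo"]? "file"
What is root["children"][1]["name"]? "node_472"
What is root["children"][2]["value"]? 32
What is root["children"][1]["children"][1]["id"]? 719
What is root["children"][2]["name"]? "node_817"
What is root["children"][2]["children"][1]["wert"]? 10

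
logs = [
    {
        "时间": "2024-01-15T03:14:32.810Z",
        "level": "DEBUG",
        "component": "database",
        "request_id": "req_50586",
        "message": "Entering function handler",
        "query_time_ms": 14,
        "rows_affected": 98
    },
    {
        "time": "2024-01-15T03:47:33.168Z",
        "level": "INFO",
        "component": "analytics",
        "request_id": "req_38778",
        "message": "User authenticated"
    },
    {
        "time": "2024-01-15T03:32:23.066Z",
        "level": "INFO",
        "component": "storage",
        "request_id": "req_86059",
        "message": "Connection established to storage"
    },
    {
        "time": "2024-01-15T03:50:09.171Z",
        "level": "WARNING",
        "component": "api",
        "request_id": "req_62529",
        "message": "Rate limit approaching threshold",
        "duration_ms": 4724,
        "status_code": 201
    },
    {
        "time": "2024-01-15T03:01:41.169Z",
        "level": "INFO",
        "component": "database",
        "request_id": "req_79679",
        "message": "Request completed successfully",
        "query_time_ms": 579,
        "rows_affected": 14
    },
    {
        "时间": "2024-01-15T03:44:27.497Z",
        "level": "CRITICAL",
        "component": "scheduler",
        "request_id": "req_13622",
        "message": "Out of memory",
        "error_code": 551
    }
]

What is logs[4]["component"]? "database"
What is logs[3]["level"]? "WARNING"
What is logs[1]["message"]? "User authenticated"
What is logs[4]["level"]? "INFO"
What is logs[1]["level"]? "INFO"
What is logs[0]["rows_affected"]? 98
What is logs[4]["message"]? "Request completed successfully"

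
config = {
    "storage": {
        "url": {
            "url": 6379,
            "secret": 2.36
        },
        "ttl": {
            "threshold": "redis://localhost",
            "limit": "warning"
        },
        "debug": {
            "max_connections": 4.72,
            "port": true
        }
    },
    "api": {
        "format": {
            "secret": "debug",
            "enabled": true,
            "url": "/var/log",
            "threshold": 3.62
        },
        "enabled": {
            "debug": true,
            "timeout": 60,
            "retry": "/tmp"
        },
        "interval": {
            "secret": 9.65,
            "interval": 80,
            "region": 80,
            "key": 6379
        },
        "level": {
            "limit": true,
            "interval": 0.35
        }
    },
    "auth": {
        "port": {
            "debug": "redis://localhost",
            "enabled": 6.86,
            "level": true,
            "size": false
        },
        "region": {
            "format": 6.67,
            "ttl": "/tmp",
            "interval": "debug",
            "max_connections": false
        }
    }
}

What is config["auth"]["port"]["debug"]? "redis://localhost"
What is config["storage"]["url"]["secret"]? 2.36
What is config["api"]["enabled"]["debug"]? True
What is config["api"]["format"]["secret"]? "debug"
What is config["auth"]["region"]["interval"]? "debug"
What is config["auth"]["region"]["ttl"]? "/tmp"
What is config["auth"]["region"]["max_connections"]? False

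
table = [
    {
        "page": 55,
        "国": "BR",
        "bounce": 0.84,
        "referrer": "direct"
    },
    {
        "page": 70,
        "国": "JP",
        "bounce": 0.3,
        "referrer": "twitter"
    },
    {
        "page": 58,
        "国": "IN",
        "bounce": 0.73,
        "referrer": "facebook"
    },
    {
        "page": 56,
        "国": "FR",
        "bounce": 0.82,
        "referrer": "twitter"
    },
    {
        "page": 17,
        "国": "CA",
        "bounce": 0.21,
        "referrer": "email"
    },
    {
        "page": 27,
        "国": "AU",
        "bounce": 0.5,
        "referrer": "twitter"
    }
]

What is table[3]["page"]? 56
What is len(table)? 6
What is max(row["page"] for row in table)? 70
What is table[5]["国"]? "AU"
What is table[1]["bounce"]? 0.3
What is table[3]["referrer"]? "twitter"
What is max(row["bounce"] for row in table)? 0.84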